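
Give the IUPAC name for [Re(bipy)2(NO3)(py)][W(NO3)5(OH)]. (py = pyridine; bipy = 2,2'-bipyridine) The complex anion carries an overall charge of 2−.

bis(2,2'-bipyridine)nitrato(pyridine)rhenium(III) hydroxopentanitratotungstate(IV)

Both ions are complex: the cation is named first with the plain metal name, the anion second with the -ate form; each ion's ligands are alphabetised independently.
The complex anion is given as 2−; its ligand charges sum to -6, so W = +4.
A 1:1 salt means the cation carries the equal and opposite charge, 2+.
Cation: ligand charges sum to -1; for the ion to be 2+, Re = +3.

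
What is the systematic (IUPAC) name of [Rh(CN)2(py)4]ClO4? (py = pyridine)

dicyanotetrakis(pyridine)rhodium(III) perchlorate

The 1 perchlorate counter-ion carries a total charge of -1, so each complex ion is 1+.
Ligand charges: 2×cyano (-1 each), 4×pyridine (neutral); total -2. So Rh + (-2) = 1+, giving Rh = +3.
Ligands are named alphabetically: cyano before pyridine.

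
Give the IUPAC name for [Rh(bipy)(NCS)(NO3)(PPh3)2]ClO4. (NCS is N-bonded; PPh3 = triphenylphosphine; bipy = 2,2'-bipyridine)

(2,2'-bipyridine)isothiocyanatonitratobis(triphenylphosphine)rhodium(III) perchlorate

The 1 perchlorate counter-ion carries a total charge of -1, so each complex ion is 1+.
Ligand charges: 1×isothiocyanato (-1 each), 2×triphenylphosphine (neutral), 1×nitrato (-1 each), 1×2,2'-bipyridine (neutral); total -2. So Rh + (-2) = 1+, giving Rh = +3.
Ligands are named alphabetically: bipyridine before isothiocyanato before nitrato before triphenylphosphine.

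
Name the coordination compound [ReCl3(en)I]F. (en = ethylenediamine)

The 1 fluoride counter-ion carries a total charge of -1, so each complex ion is 1+.
Ligand charges: 1×iodo (-1 each), 1×ethylenediamine (neutral), 3×chloro (-1 each); total -4. So Re + (-4) = 1+, giving Re = +5.
Ligands are named alphabetically: chloro before ethylenediamine before iodo.

trichloro(ethylenediamine)iodorhenium(V) fluoride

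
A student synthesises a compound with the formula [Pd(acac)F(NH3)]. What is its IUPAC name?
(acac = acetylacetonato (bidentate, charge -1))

There is no counter-ion, so the complex is neutral overall.
Ligand charges: 1×ammine (neutral), 1×fluoro (-1 each), 1×acetylacetonato (-1 each); total -2. So Pd + (-2) = 0, giving Pd = +2.
Ligands are named alphabetically: acetylacetonato before ammine before fluoro.

(acetylacetonato)amminefluoropalladium(II)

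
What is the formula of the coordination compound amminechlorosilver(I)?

Ligands: 1 ammine (NH3, neutral), 1 chloro (Cl, -1). Ligand charge sum = -1.
With Ag in oxidation state +1, the complex ion is [Ag...].

[AgCl(NH3)]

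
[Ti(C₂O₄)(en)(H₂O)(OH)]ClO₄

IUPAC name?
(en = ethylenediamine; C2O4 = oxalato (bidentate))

The 1 perchlorate counter-ion carries a total charge of -1, so each complex ion is 1+.
Ligand charges: 1×ethylenediamine (neutral), 1×aqua (neutral), 1×oxalato (-2 each), 1×hydroxo (-1 each); total -3. So Ti + (-3) = 1+, giving Ti = +4.
Ligands are named alphabetically: aqua before ethylenediamine before hydroxo before oxalato.

aqua(ethylenediamine)hydroxooxalatotitanium(IV) perchlorate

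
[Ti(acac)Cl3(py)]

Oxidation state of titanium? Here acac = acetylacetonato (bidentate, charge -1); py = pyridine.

No counter-ion: the bracketed complex is neutral.
Ligand charges: 1×acac = -1; 1×py neutral; 3×Cl = -3; sum -4.
Ti + (-4) = 0 ⇒ Ti is +4.

+4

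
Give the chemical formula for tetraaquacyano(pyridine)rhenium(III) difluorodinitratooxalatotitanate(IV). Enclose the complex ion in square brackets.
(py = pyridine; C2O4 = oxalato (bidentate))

[Re(CN)(H2O)4(py)][Ti(C2O4)F2(NO3)2]

Cation [Re…]: ligand charges -1, Re(III) ⇒ ion charge 2+.
Anion [Ti…]: ligand charges -6, Ti(IV) ⇒ ion charge 2−.
One 2+ cation balances one 2− anion.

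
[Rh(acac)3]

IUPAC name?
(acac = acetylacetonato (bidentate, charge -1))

tris(acetylacetonato)rhodium(III)

There is no counter-ion, so the complex is neutral overall.
Ligand charges: 3×acetylacetonato (-1 each); total -3. So Rh + (-3) = 0, giving Rh = +3.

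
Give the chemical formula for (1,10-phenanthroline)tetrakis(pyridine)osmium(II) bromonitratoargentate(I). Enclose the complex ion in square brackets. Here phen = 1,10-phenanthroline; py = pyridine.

Cation [Os…]: ligand charges 0, Os(II) ⇒ ion charge 2+.
Anion [Ag…]: ligand charges -2, Ag(I) ⇒ ion charge 1−.
One 2+ cation requires 2 of the 1− anion.

[Os(phen)(py)4][AgBr(NO3)]2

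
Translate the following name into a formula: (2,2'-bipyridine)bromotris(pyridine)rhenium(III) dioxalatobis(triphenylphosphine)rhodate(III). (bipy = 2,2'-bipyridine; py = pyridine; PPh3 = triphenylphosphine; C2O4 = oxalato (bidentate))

Cation [Re…]: ligand charges -1, Re(III) ⇒ ion charge 2+.
Anion [Rh…]: ligand charges -4, Rh(III) ⇒ ion charge 1−.
One 2+ cation requires 2 of the 1− anion.

[Re(bipy)Br(py)3][Rh(C2O4)2(PPh3)2]2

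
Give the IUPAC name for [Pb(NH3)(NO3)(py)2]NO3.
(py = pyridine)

The 1 nitrate counter-ion carries a total charge of -1, so each complex ion is 1+.
Ligand charges: 1×ammine (neutral), 2×pyridine (neutral), 1×nitrato (-1 each); total -1. So Pb + (-1) = 1+, giving Pb = +2.
Ligands are named alphabetically: ammine before nitrato before pyridine.

amminenitratobis(pyridine)lead(II) nitrate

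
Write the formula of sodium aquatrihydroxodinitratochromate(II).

Na3[Cr(H2O)(NO3)2(OH)3]

Ligands: 3 hydroxo (OH, -1), 1 aqua (H2O, neutral), 2 nitrato (NO3, -1). Ligand charge sum = -5.
Charge balance with sodium (+1) requires 1 complex ion per 3 sodium.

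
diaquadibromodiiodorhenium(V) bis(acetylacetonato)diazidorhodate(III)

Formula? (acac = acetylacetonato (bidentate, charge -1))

[ReBr2(H2O)2I2][Rh(acac)2(N3)2]

Cation [Re…]: ligand charges -4, Re(V) ⇒ ion charge 1+.
Anion [Rh…]: ligand charges -4, Rh(III) ⇒ ion charge 1−.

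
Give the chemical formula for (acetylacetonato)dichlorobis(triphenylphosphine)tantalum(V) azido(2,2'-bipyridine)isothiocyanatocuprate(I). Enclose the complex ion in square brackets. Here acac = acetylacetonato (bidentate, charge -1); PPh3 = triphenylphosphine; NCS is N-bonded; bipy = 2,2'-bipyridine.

Cation [Ta…]: ligand charges -3, Ta(V) ⇒ ion charge 2+.
Anion [Cu…]: ligand charges -2, Cu(I) ⇒ ion charge 1−.
One 2+ cation requires 2 of the 1− anion.

[Ta(acac)Cl2(PPh3)2][Cu(bipy)(N3)(NCS)]2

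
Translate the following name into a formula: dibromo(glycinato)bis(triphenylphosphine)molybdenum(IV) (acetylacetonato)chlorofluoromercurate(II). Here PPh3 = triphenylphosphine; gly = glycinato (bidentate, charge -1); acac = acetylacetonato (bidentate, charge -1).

Cation [Mo…]: ligand charges -3, Mo(IV) ⇒ ion charge 1+.
Anion [Hg…]: ligand charges -3, Hg(II) ⇒ ion charge 1−.

[MoBr2(gly)(PPh3)2][Hg(acac)ClF]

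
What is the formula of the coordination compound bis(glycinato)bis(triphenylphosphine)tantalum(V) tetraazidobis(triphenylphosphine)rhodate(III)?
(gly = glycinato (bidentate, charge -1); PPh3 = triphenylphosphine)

[Ta(gly)2(PPh3)2][Rh(N3)4(PPh3)2]3

Cation [Ta…]: ligand charges -2, Ta(V) ⇒ ion charge 3+.
Anion [Rh…]: ligand charges -4, Rh(III) ⇒ ion charge 1−.
One 3+ cation requires 3 of the 1− anion.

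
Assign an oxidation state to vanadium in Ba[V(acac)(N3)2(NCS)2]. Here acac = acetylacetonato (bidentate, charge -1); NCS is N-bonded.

+3

1 barium outside the brackets (+2 each) → the complex ion is 2−.
Ligand charges: 2×N3 = -2; 1×acac = -1; 2×NCS = -2; sum -5.
V + (-5) = 2− ⇒ V is +3.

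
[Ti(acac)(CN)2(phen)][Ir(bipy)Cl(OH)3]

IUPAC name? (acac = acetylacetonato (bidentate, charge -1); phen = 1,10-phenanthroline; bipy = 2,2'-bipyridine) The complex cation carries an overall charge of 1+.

Both ions are complex: the cation is named first with the plain metal name, the anion second with the -ate form; each ion's ligands are alphabetised independently.
The complex cation is given as 1+; its ligand charges sum to -3, so Ti = +4.
A 1:1 salt means the anion carries the equal and opposite charge, 1−.
Anion: ligand charges sum to -4; for the ion to be 1−, Ir = +3.

(acetylacetonato)dicyano(1,10-phenanthroline)titanium(IV) (2,2'-bipyridine)chlorotrihydroxoiridate(III)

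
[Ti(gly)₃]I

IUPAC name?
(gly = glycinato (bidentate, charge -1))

tris(glycinato)titanium(IV) iodide

The 1 iodide counter-ion carries a total charge of -1, so each complex ion is 1+.
Ligand charges: 3×glycinato (-1 each); total -3. So Ti + (-3) = 1+, giving Ti = +4.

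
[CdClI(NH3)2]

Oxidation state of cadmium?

No counter-ion: the bracketed complex is neutral.
Ligand charges: 1×Cl = -1; 1×I = -1; 2×NH3 neutral; sum -2.
Cd + (-2) = 0 ⇒ Cd is +2.

+2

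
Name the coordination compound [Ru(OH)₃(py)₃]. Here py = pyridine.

There is no counter-ion, so the complex is neutral overall.
Ligand charges: 3×hydroxo (-1 each), 3×pyridine (neutral); total -3. So Ru + (-3) = 0, giving Ru = +3.
Ligands are named alphabetically: hydroxo before pyridine.

trihydroxotris(pyridine)ruthenium(III)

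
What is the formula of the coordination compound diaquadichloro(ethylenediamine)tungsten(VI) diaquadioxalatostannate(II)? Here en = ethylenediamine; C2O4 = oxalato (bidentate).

[WCl2(en)(H2O)2][Sn(C2O4)2(H2O)2]2

Cation [W…]: ligand charges -2, W(VI) ⇒ ion charge 4+.
Anion [Sn…]: ligand charges -4, Sn(II) ⇒ ion charge 2−.
One 4+ cation requires 2 of the 2− anion.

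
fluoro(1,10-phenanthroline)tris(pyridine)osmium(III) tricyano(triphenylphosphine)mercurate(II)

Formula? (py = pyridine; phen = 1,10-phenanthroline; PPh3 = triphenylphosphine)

[OsF(phen)(py)3][Hg(CN)3(PPh3)]2

Cation [Os…]: ligand charges -1, Os(III) ⇒ ion charge 2+.
Anion [Hg…]: ligand charges -3, Hg(II) ⇒ ion charge 1−.
One 2+ cation requires 2 of the 1− anion.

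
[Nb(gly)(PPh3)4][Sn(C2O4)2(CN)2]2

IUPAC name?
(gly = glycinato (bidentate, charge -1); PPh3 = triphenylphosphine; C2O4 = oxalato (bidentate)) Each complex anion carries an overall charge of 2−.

(glycinato)tetrakis(triphenylphosphine)niobium(V) dicyanodioxalatostannate(IV)

Both ions are complex: the cation is named first with the plain metal name, the anion second with the -ate form; each ion's ligands are alphabetised independently.
The complex anion is given as 2−; its ligand charges sum to -6, so Sn = +4.
With 2 anions per cation, the cation must be 2×2 = 4+.
Cation: ligand charges sum to -1; for the ion to be 4+, Nb = +5.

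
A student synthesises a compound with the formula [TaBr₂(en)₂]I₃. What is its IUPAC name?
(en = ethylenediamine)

dibromobis(ethylenediamine)tantalum(V) iodide

The 3 iodide counter-ions carry a total charge of -3, so each complex ion is 3+.
Ligand charges: 2×bromo (-1 each), 2×ethylenediamine (neutral); total -2. So Ta + (-2) = 3+, giving Ta = +5.
Ligands are named alphabetically: bromo before ethylenediamine.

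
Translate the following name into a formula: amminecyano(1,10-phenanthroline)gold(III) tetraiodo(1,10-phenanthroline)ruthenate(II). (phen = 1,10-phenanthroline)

[Au(CN)(NH3)(phen)][RuI4(phen)]

Cation [Au…]: ligand charges -1, Au(III) ⇒ ion charge 2+.
Anion [Ru…]: ligand charges -4, Ru(II) ⇒ ion charge 2−.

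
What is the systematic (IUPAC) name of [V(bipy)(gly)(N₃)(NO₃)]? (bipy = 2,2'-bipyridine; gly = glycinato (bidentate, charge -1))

There is no counter-ion, so the complex is neutral overall.
Ligand charges: 1×azido (-1 each), 1×nitrato (-1 each), 1×2,2'-bipyridine (neutral), 1×glycinato (-1 each); total -3. So V + (-3) = 0, giving V = +3.
Ligands are named alphabetically: azido before bipyridine before glycinato before nitrato.

azido(2,2'-bipyridine)(glycinato)nitratovanadium(III)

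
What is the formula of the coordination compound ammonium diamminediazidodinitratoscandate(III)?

Ligands: 2 nitrato (NO3, -1), 2 azido (N3, -1), 2 ammine (NH3, neutral). Ligand charge sum = -4.
Charge balance with ammonium (+1) requires 1 complex ion per 1 ammonium.

NH4[Sc(N3)2(NH3)2(NO3)2]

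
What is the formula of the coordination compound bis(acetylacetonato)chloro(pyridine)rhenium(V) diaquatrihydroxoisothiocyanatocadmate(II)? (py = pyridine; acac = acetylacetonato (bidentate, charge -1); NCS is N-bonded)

[Re(acac)2Cl(py)][Cd(H2O)2(NCS)(OH)3]

Cation [Re…]: ligand charges -3, Re(V) ⇒ ion charge 2+.
Anion [Cd…]: ligand charges -4, Cd(II) ⇒ ion charge 2−.
One 2+ cation balances one 2− anion.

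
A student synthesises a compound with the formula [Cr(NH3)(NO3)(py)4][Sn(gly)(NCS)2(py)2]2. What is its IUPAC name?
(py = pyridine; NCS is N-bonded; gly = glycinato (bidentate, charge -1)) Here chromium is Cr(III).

Both ions are complex: the cation is named first with the plain metal name, the anion second with the -ate form; each ion's ligands are alphabetised independently.
Cr is given as +3; the cation's ligand charges sum to -1, so the complex cation is 2+.
With 2 anions per cation, each anion must be 2/2 = 1−.
Anion: ligand charges sum to -3; for the ion to be 1−, Sn = +2.

amminenitratotetrakis(pyridine)chromium(III) (glycinato)diisothiocyanatobis(pyridine)stannate(II)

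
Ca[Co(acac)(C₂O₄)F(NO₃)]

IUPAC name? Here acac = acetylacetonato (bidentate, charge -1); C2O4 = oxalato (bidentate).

The 1 calcium counter-ion carries a total charge of +2, so each complex ion is 2−.
Ligand charges: 1×acetylacetonato (-1 each), 1×oxalato (-2 each), 1×nitrato (-1 each), 1×fluoro (-1 each); total -5. So Co + (-5) = 2−, giving Co = +3.
The complex ion is anionic, so cobalt takes the -ate form cobaltate(III).

calcium (acetylacetonato)fluoronitratooxalatocobaltate(III)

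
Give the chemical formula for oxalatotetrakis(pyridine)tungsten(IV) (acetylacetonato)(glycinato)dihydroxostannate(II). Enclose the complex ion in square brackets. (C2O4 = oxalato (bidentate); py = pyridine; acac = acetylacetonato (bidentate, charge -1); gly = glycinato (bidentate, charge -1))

Cation [W…]: ligand charges -2, W(IV) ⇒ ion charge 2+.
Anion [Sn…]: ligand charges -4, Sn(II) ⇒ ion charge 2−.

[W(C2O4)(py)4][Sn(acac)(gly)(OH)2]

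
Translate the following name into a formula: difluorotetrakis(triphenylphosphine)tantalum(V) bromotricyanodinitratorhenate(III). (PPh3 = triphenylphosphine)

Cation [Ta…]: ligand charges -2, Ta(V) ⇒ ion charge 3+.
Anion [Re…]: ligand charges -6, Re(III) ⇒ ion charge 3−.
One 3+ cation balances one 3− anion.

[TaF2(PPh3)4][ReBr(CN)3(NO3)2]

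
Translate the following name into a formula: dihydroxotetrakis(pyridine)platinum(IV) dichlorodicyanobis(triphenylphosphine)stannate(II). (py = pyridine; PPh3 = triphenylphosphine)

[Pt(OH)2(py)4][SnCl2(CN)2(PPh3)2]

Cation [Pt…]: ligand charges -2, Pt(IV) ⇒ ion charge 2+.
Anion [Sn…]: ligand charges -4, Sn(II) ⇒ ion charge 2−.
One 2+ cation balances one 2− anion.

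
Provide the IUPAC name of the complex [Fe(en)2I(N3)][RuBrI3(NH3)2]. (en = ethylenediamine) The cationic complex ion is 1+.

azidobis(ethylenediamine)iodoiron(III) diamminebromotriiodoruthenate(III)

Both ions are complex: the cation is named first with the plain metal name, the anion second with the -ate form; each ion's ligands are alphabetised independently.
The complex cation is given as 1+; its ligand charges sum to -2, so Fe = +3.
A 1:1 salt means the anion carries the equal and opposite charge, 1−.
Anion: ligand charges sum to -4; for the ion to be 1−, Ru = +3.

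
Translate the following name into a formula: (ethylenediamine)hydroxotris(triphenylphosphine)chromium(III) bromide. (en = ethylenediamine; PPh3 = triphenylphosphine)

[Cr(en)(OH)(PPh3)3]Br2

Ligands: 1 hydroxo (OH, -1), 1 ethylenediamine (en, neutral), 3 triphenylphosphine (PPh3, neutral). Ligand charge sum = -1.
With Cr in oxidation state +3, the complex ion is [Cr...]^2+.
Charge balance with bromide (-1) requires 1 complex ion per 2 bromide.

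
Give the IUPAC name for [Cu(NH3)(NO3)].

There is no counter-ion, so the complex is neutral overall.
Ligand charges: 1×ammine (neutral), 1×nitrato (-1 each); total -1. So Cu + (-1) = 0, giving Cu = +1.
Ligands are named alphabetically: ammine before nitrato.

amminenitratocopper(I)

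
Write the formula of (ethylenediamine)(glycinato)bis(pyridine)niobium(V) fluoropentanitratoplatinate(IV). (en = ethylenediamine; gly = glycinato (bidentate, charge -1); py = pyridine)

[Nb(en)(gly)(py)2][PtF(NO3)5]2

Cation [Nb…]: ligand charges -1, Nb(V) ⇒ ion charge 4+.
Anion [Pt…]: ligand charges -6, Pt(IV) ⇒ ion charge 2−.
One 4+ cation requires 2 of the 2− anion.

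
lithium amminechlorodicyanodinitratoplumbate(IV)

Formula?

Li[PbCl(CN)2(NH3)(NO3)2]

Ligands: 1 chloro (Cl, -1), 2 cyano (CN, -1), 2 nitrato (NO3, -1), 1 ammine (NH3, neutral). Ligand charge sum = -5.
With Pb in oxidation state +4, the complex ion is [Pb...]^1−.
Charge balance with lithium (+1) requires 1 complex ion per 1 lithium.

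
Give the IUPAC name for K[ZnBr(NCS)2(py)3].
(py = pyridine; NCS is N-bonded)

potassium bromodiisothiocyanatotris(pyridine)zincate(II)

The 1 potassium counter-ion carries a total charge of +1, so each complex ion is 1−.
Ligand charges: 3×pyridine (neutral), 2×isothiocyanato (-1 each), 1×bromo (-1 each); total -3. So Zn + (-3) = 1−, giving Zn = +2.
The complex ion is anionic, so zinc takes the -ate form zincate(II).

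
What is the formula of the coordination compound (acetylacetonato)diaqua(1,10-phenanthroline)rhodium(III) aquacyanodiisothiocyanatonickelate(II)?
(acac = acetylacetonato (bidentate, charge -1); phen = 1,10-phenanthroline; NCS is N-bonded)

Cation [Rh…]: ligand charges -1, Rh(III) ⇒ ion charge 2+.
Anion [Ni…]: ligand charges -3, Ni(II) ⇒ ion charge 1−.
One 2+ cation requires 2 of the 1− anion.

[Rh(acac)(H2O)2(phen)][Ni(CN)(H2O)(NCS)2]2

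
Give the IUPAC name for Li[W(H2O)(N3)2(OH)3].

The 1 lithium counter-ion carries a total charge of +1, so each complex ion is 1−.
Ligand charges: 1×aqua (neutral), 3×hydroxo (-1 each), 2×azido (-1 each); total -5. So W + (-5) = 1−, giving W = +4.
Ligands are named alphabetically: aqua before azido before hydroxo.
The complex ion is anionic, so tungsten takes the -ate form tungstate(IV).

lithium aquadiazidotrihydroxotungstate(IV)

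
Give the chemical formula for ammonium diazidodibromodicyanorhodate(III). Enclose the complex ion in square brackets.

(NH4)3[RhBr2(CN)2(N3)2]

Ligands: 2 cyano (CN, -1), 2 azido (N3, -1), 2 bromo (Br, -1). Ligand charge sum = -6.
With Rh in oxidation state +3, the complex ion is [Rh...]^3−.
Charge balance with ammonium (+1) requires 1 complex ion per 3 ammonium.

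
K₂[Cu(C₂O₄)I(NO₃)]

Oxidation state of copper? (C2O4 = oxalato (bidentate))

2 potassium outside the brackets (+1 each) → the complex ion is 2−.
Ligand charges: 1×NO3 = -1; 1×I = -1; 1×C2O4 = -2; sum -4.
Cu + (-4) = 2− ⇒ Cu is +2.

+2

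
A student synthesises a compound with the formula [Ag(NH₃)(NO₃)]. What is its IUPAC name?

There is no counter-ion, so the complex is neutral overall.
Ligand charges: 1×nitrato (-1 each), 1×ammine (neutral); total -1. So Ag + (-1) = 0, giving Ag = +1.
Ligands are named alphabetically: ammine before nitrato.

amminenitratosilver(I)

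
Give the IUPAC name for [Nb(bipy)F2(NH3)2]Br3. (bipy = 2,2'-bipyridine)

The 3 bromide counter-ions carry a total charge of -3, so each complex ion is 3+.
Ligand charges: 2×ammine (neutral), 2×fluoro (-1 each), 1×2,2'-bipyridine (neutral); total -2. So Nb + (-2) = 3+, giving Nb = +5.
Ligands are named alphabetically: ammine before bipyridine before fluoro.

diammine(2,2'-bipyridine)difluoroniobium(V) bromide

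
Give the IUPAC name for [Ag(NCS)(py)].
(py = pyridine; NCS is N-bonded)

isothiocyanato(pyridine)silver(I)

There is no counter-ion, so the complex is neutral overall.
Ligand charges: 1×pyridine (neutral), 1×isothiocyanato (-1 each); total -1. So Ag + (-1) = 0, giving Ag = +1.
Ligands are named alphabetically: isothiocyanato before pyridine.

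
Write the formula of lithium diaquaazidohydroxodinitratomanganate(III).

Ligands: 1 hydroxo (OH, -1), 2 nitrato (NO3, -1), 1 azido (N3, -1), 2 aqua (H2O, neutral). Ligand charge sum = -4.
With Mn in oxidation state +3, the complex ion is [Mn...]^1−.
Charge balance with lithium (+1) requires 1 complex ion per 1 lithium.

Li[Mn(H2O)2(N3)(NO3)2(OH)]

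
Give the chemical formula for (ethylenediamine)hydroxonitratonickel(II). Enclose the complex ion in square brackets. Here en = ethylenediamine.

Ligands: 1 nitrato (NO3, -1), 1 hydroxo (OH, -1), 1 ethylenediamine (en, neutral). Ligand charge sum = -2.
With Ni in oxidation state +2, the complex ion is [Ni...].

[Ni(en)(NO3)(OH)]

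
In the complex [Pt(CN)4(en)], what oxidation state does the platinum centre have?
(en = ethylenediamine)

+4

No counter-ion: the bracketed complex is neutral.
Ligand charges: 1×en neutral; 4×CN = -4; sum -4.
Pt + (-4) = 0 ⇒ Pt is +4.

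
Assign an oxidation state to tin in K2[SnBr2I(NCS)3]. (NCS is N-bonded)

2 potassium outside the brackets (+1 each) → the complex ion is 2−.
Ligand charges: 2×Br = -2; 3×NCS = -3; 1×I = -1; sum -6.
Sn + (-6) = 2− ⇒ Sn is +4.

+4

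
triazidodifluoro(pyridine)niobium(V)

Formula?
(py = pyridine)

[NbF2(N3)3(py)]

Ligands: 3 azido (N3, -1), 1 pyridine (py, neutral), 2 fluoro (F, -1). Ligand charge sum = -5.
With Nb in oxidation state +5, the complex ion is [Nb...].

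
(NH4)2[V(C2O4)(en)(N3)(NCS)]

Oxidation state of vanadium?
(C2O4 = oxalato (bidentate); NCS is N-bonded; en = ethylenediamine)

+2

2 ammonium outside the brackets (+1 each) → the complex ion is 2−.
Ligand charges: 1×C2O4 = -2; 1×NCS = -1; 1×en neutral; 1×N3 = -1; sum -4.
V + (-4) = 2− ⇒ V is +2.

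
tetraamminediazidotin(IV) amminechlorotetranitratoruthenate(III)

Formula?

Cation [Sn…]: ligand charges -2, Sn(IV) ⇒ ion charge 2+.
Anion [Ru…]: ligand charges -5, Ru(III) ⇒ ion charge 2−.
One 2+ cation balances one 2− anion.

[Sn(N3)2(NH3)4][RuCl(NH3)(NO3)4]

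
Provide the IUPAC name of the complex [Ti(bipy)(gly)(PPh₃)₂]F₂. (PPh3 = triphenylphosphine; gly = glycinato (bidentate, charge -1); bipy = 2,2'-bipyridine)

(2,2'-bipyridine)(glycinato)bis(triphenylphosphine)titanium(III) fluoride

The 2 fluoride counter-ions carry a total charge of -2, so each complex ion is 2+.
Ligand charges: 2×triphenylphosphine (neutral), 1×glycinato (-1 each), 1×2,2'-bipyridine (neutral); total -1. So Ti + (-1) = 2+, giving Ti = +3.
Ligands are named alphabetically: bipyridine before glycinato before triphenylphosphine.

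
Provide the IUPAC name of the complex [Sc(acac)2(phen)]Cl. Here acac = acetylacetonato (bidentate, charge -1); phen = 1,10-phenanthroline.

bis(acetylacetonato)(1,10-phenanthroline)scandium(III) chloride

The 1 chloride counter-ion carries a total charge of -1, so each complex ion is 1+.
Ligand charges: 2×acetylacetonato (-1 each), 1×1,10-phenanthroline (neutral); total -2. So Sc + (-2) = 1+, giving Sc = +3.
Ligands are named alphabetically: acetylacetonato before phenanthroline.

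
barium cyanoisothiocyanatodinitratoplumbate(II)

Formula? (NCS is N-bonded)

Ba[Pb(CN)(NCS)(NO3)2]

Ligands: 2 nitrato (NO3, -1), 1 cyano (CN, -1), 1 isothiocyanato (NCS, -1). Ligand charge sum = -4.
With Pb in oxidation state +2, the complex ion is [Pb...]^2−.
Charge balance with barium (+2) requires 1 complex ion per 1 barium.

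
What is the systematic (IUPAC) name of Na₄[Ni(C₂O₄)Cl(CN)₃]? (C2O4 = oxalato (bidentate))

sodium chlorotricyanooxalatonickelate(II)

The 4 sodium counter-ions carry a total charge of +4, so each complex ion is 4−.
Ligand charges: 3×cyano (-1 each), 1×chloro (-1 each), 1×oxalato (-2 each); total -6. So Ni + (-6) = 4−, giving Ni = +2.
The complex ion is anionic, so nickel takes the -ate form nickelate(II).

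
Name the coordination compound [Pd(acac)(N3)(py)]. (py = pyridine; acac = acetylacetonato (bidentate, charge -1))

There is no counter-ion, so the complex is neutral overall.
Ligand charges: 1×pyridine (neutral), 1×acetylacetonato (-1 each), 1×azido (-1 each); total -2. So Pd + (-2) = 0, giving Pd = +2.
Ligands are named alphabetically: acetylacetonato before azido before pyridine.

(acetylacetonato)azido(pyridine)palladium(II)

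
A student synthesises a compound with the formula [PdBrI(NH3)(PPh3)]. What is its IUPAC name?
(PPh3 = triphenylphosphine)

amminebromoiodo(triphenylphosphine)palladium(II)

There is no counter-ion, so the complex is neutral overall.
Ligand charges: 1×triphenylphosphine (neutral), 1×bromo (-1 each), 1×iodo (-1 each), 1×ammine (neutral); total -2. So Pd + (-2) = 0, giving Pd = +2.
Ligands are named alphabetically: ammine before bromo before iodo before triphenylphosphine.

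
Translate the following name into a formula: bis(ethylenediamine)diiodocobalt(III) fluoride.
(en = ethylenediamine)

Ligands: 2 iodo (I, -1), 2 ethylenediamine (en, neutral). Ligand charge sum = -2.
With Co in oxidation state +3, the complex ion is [Co...]^1+.
Charge balance with fluoride (-1) requires 1 complex ion per 1 fluoride.

[Co(en)2I2]F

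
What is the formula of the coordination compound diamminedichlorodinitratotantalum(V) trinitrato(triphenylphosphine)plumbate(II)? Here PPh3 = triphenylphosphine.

Cation [Ta…]: ligand charges -4, Ta(V) ⇒ ion charge 1+.
Anion [Pb…]: ligand charges -3, Pb(II) ⇒ ion charge 1−.

[TaCl2(NH3)2(NO3)2][Pb(NO3)3(PPh3)]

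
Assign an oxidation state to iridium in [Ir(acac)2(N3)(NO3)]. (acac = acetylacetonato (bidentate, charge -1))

+4

No counter-ion: the bracketed complex is neutral.
Ligand charges: 1×NO3 = -1; 1×N3 = -1; 2×acac = -2; sum -4.
Ir + (-4) = 0 ⇒ Ir is +4.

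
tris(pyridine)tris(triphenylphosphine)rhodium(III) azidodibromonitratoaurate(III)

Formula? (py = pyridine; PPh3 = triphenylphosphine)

[Rh(PPh3)3(py)3][AuBr2(N3)(NO3)]3

Cation [Rh…]: ligand charges 0, Rh(III) ⇒ ion charge 3+.
Anion [Au…]: ligand charges -4, Au(III) ⇒ ion charge 1−.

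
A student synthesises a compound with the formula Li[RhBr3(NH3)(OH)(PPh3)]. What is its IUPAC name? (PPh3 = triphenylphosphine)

lithium amminetribromohydroxo(triphenylphosphine)rhodate(III)

The 1 lithium counter-ion carries a total charge of +1, so each complex ion is 1−.
Ligand charges: 1×ammine (neutral), 1×triphenylphosphine (neutral), 3×bromo (-1 each), 1×hydroxo (-1 each); total -4. So Rh + (-4) = 1−, giving Rh = +3.
The complex ion is anionic, so rhodium takes the -ate form rhodate(III).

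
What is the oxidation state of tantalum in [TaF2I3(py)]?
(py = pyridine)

No counter-ion: the bracketed complex is neutral.
Ligand charges: 3×I = -3; 1×py neutral; 2×F = -2; sum -5.
Ta + (-5) = 0 ⇒ Ta is +5.

+5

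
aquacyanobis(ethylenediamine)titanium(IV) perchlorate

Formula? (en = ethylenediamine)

[Ti(CN)(en)2(H2O)](ClO4)3

Ligands: 1 cyano (CN, -1), 1 aqua (H2O, neutral), 2 ethylenediamine (en, neutral). Ligand charge sum = -1.
Charge balance with perchlorate (-1) requires 1 complex ion per 3 perchlorate.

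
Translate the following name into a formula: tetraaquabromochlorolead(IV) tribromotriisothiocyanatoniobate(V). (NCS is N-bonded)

Cation [Pb…]: ligand charges -2, Pb(IV) ⇒ ion charge 2+.
Anion [Nb…]: ligand charges -6, Nb(V) ⇒ ion charge 1−.
One 2+ cation requires 2 of the 1− anion.

[PbBrCl(H2O)4][NbBr3(NCS)3]2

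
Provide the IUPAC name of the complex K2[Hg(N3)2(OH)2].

potassium diazidodihydroxomercurate(II)

The 2 potassium counter-ions carry a total charge of +2, so each complex ion is 2−.
Ligand charges: 2×azido (-1 each), 2×hydroxo (-1 each); total -4. So Hg + (-4) = 2−, giving Hg = +2.
The complex ion is anionic, so mercury takes the -ate form mercurate(II).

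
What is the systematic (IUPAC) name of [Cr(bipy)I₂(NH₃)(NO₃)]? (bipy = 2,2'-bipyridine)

There is no counter-ion, so the complex is neutral overall.
Ligand charges: 1×nitrato (-1 each), 1×2,2'-bipyridine (neutral), 1×ammine (neutral), 2×iodo (-1 each); total -3. So Cr + (-3) = 0, giving Cr = +3.
Ligands are named alphabetically: ammine before bipyridine before iodo before nitrato.

ammine(2,2'-bipyridine)diiodonitratochromium(III)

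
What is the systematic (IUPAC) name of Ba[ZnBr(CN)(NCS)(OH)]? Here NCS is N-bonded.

barium bromocyanohydroxoisothiocyanatozincate(II)

The 1 barium counter-ion carries a total charge of +2, so each complex ion is 2−.
Ligand charges: 1×bromo (-1 each), 1×cyano (-1 each), 1×isothiocyanato (-1 each), 1×hydroxo (-1 each); total -4. So Zn + (-4) = 2−, giving Zn = +2.
Ligands are named alphabetically: bromo before cyano before hydroxo before isothiocyanato.
The complex ion is anionic, so zinc takes the -ate form zincate(II).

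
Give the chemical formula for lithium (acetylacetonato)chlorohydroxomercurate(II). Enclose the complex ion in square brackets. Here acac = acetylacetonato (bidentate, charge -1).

Li[Hg(acac)Cl(OH)]

Ligands: 1 hydroxo (OH, -1), 1 chloro (Cl, -1), 1 acetylacetonato (acac, -1). Ligand charge sum = -3.
Charge balance with lithium (+1) requires 1 complex ion per 1 lithium.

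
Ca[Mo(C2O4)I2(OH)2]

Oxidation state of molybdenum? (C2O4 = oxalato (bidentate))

+4

1 calcium outside the brackets (+2 each) → the complex ion is 2−.
Ligand charges: 1×C2O4 = -2; 2×I = -2; 2×OH = -2; sum -6.
Mo + (-6) = 2− ⇒ Mo is +4.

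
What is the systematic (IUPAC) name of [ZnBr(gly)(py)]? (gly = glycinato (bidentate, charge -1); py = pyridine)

There is no counter-ion, so the complex is neutral overall.
Ligand charges: 1×bromo (-1 each), 1×glycinato (-1 each), 1×pyridine (neutral); total -2. So Zn + (-2) = 0, giving Zn = +2.
Ligands are named alphabetically: bromo before glycinato before pyridine.

bromo(glycinato)(pyridine)zinc(II)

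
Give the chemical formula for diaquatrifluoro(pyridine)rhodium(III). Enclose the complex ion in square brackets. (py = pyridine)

Ligands: 1 pyridine (py, neutral), 2 aqua (H2O, neutral), 3 fluoro (F, -1). Ligand charge sum = -3.
With Rh in oxidation state +3, the complex ion is [Rh...].

[RhF3(H2O)2(py)]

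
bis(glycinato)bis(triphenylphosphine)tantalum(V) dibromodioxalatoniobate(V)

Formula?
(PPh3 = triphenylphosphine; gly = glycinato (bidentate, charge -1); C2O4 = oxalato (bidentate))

Cation [Ta…]: ligand charges -2, Ta(V) ⇒ ion charge 3+.
Anion [Nb…]: ligand charges -6, Nb(V) ⇒ ion charge 1−.

[Ta(gly)2(PPh3)2][NbBr2(C2O4)2]3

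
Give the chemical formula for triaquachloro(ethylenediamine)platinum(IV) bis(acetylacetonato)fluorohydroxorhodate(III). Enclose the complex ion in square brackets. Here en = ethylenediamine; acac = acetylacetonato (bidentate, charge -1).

[PtCl(en)(H2O)3][Rh(acac)2F(OH)]3

Cation [Pt…]: ligand charges -1, Pt(IV) ⇒ ion charge 3+.
Anion [Rh…]: ligand charges -4, Rh(III) ⇒ ion charge 1−.
One 3+ cation requires 3 of the 1− anion.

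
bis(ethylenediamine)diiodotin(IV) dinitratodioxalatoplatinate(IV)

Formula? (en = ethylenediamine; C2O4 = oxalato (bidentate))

[Sn(en)2I2][Pt(C2O4)2(NO3)2]

Cation [Sn…]: ligand charges -2, Sn(IV) ⇒ ion charge 2+.
Anion [Pt…]: ligand charges -6, Pt(IV) ⇒ ion charge 2−.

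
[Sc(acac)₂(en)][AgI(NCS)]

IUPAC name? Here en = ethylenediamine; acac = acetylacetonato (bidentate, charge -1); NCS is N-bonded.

Both ions are complex: the cation is named first with the plain metal name, the anion second with the -ate form; each ion's ligands are alphabetised independently.
Scandium is always +3 in its complexes; the cation's ligand charges sum to -2, so the complex cation is 1+.
A 1:1 salt means the anion carries the equal and opposite charge, 1−.
Anion: ligand charges sum to -2; for the ion to be 1−, Ag = +1.

bis(acetylacetonato)(ethylenediamine)scandium(III) iodoisothiocyanatoargentate(I)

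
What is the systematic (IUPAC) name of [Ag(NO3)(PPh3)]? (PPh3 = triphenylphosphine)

There is no counter-ion, so the complex is neutral overall.
Ligand charges: 1×nitrato (-1 each), 1×triphenylphosphine (neutral); total -1. So Ag + (-1) = 0, giving Ag = +1.
Ligands are named alphabetically: nitrato before triphenylphosphine.

nitrato(triphenylphosphine)silver(I)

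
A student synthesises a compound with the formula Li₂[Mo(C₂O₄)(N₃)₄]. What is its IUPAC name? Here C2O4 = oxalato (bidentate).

The 2 lithium counter-ions carry a total charge of +2, so each complex ion is 2−.
Ligand charges: 4×azido (-1 each), 1×oxalato (-2 each); total -6. So Mo + (-6) = 2−, giving Mo = +4.
The complex ion is anionic, so molybdenum takes the -ate form molybdate(IV).

lithium tetraazidooxalatomolybdate(IV)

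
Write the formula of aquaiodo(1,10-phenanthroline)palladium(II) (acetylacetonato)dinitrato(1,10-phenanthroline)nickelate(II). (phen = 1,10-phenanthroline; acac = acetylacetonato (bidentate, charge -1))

Cation [Pd…]: ligand charges -1, Pd(II) ⇒ ion charge 1+.
Anion [Ni…]: ligand charges -3, Ni(II) ⇒ ion charge 1−.
One 1+ cation balances one 1− anion.

[Pd(H2O)I(phen)][Ni(acac)(NO3)2(phen)]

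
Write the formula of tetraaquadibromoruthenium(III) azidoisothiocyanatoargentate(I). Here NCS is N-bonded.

Cation [Ru…]: ligand charges -2, Ru(III) ⇒ ion charge 1+.
Anion [Ag…]: ligand charges -2, Ag(I) ⇒ ion charge 1−.
One 1+ cation balances one 1− anion.

[RuBr2(H2O)4][Ag(N3)(NCS)]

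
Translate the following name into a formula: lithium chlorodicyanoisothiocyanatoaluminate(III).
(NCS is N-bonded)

Ligands: 2 cyano (CN, -1), 1 chloro (Cl, -1), 1 isothiocyanato (NCS, -1). Ligand charge sum = -4.
With Al in oxidation state +3, the complex ion is [Al...]^1−.
Charge balance with lithium (+1) requires 1 complex ion per 1 lithium.

Li[AlCl(CN)2(NCS)]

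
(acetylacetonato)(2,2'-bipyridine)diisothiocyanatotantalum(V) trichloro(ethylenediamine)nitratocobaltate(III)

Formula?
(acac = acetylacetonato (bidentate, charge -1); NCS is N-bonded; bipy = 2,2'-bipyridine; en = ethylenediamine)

[Ta(acac)(bipy)(NCS)2][CoCl3(en)(NO3)]2

Cation [Ta…]: ligand charges -3, Ta(V) ⇒ ion charge 2+.
Anion [Co…]: ligand charges -4, Co(III) ⇒ ion charge 1−.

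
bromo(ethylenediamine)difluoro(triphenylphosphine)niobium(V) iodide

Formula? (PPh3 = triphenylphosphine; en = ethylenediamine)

Ligands: 1 bromo (Br, -1), 1 triphenylphosphine (PPh3, neutral), 2 fluoro (F, -1), 1 ethylenediamine (en, neutral). Ligand charge sum = -3.
With Nb in oxidation state +5, the complex ion is [Nb...]^2+.
Charge balance with iodide (-1) requires 1 complex ion per 2 iodide.

[NbBr(en)F2(PPh3)]I2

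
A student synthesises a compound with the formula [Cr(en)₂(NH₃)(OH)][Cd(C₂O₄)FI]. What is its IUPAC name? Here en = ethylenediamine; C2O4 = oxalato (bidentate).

amminebis(ethylenediamine)hydroxochromium(III) fluoroiodooxalatocadmate(II)

Cadmium is always +2 in its complexes; the anion's ligand charges sum to -4, so the complex anion is 2−.
A 1:1 salt means the cation carries the equal and opposite charge, 2+.
Cation: ligand charges sum to -1; for the ion to be 2+, Cr = +3.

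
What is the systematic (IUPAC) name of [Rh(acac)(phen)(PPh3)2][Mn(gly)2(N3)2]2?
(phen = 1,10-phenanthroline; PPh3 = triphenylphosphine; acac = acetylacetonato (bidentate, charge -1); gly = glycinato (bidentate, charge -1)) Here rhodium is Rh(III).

(acetylacetonato)(1,10-phenanthroline)bis(triphenylphosphine)rhodium(III) diazidobis(glycinato)manganate(III)

Both ions are complex: the cation is named first with the plain metal name, the anion second with the -ate form; each ion's ligands are alphabetised independently.
Rh is given as +3; the cation's ligand charges sum to -1, so the complex cation is 2+.
With 2 anions per cation, each anion must be 2/2 = 1−.
Anion: ligand charges sum to -4; for the ion to be 1−, Mn = +3.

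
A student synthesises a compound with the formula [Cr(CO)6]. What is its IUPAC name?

hexacarbonylchromium(0)

There is no counter-ion, so the complex is neutral overall.
Ligand charges: 6×carbonyl (neutral); total 0. So Cr + (0) = 0, giving Cr = 0.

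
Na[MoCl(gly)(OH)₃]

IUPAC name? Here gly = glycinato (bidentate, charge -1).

sodium chloro(glycinato)trihydroxomolybdate(IV)

The 1 sodium counter-ion carries a total charge of +1, so each complex ion is 1−.
Ligand charges: 3×hydroxo (-1 each), 1×chloro (-1 each), 1×glycinato (-1 each); total -5. So Mo + (-5) = 1−, giving Mo = +4.
Ligands are named alphabetically: chloro before glycinato before hydroxo.
The complex ion is anionic, so molybdenum takes the -ate form molybdate(IV).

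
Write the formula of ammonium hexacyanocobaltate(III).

(NH4)3[Co(CN)6]

Ligands: 6 cyano (CN, -1). Ligand charge sum = -6.
Charge balance with ammonium (+1) requires 1 complex ion per 3 ammonium.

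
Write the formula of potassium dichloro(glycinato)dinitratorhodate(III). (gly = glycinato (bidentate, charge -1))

Ligands: 1 glycinato (gly, -1), 2 chloro (Cl, -1), 2 nitrato (NO3, -1). Ligand charge sum = -5.
With Rh in oxidation state +3, the complex ion is [Rh...]^2−.
Charge balance with potassium (+1) requires 1 complex ion per 2 potassium.

K2[RhCl2(gly)(NO3)2]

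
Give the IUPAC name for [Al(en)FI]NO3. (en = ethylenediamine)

The 1 nitrate counter-ion carries a total charge of -1, so each complex ion is 1+.
Ligand charges: 1×iodo (-1 each), 1×fluoro (-1 each), 1×ethylenediamine (neutral); total -2. So Al + (-2) = 1+, giving Al = +3.
Ligands are named alphabetically: ethylenediamine before fluoro before iodo.

(ethylenediamine)fluoroiodoaluminium(III) nitrate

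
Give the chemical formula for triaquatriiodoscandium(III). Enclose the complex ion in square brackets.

[Sc(H2O)3I3]

Ligands: 3 iodo (I, -1), 3 aqua (H2O, neutral). Ligand charge sum = -3.
With Sc in oxidation state +3, the complex ion is [Sc...].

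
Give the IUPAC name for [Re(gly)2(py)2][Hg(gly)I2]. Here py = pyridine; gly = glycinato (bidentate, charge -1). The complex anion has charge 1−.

bis(glycinato)bis(pyridine)rhenium(III) (glycinato)diiodomercurate(II)

Both ions are complex: the cation is named first with the plain metal name, the anion second with the -ate form; each ion's ligands are alphabetised independently.
The complex anion is given as 1−; its ligand charges sum to -3, so Hg = +2.
A 1:1 salt means the cation carries the equal and opposite charge, 1+.
Cation: ligand charges sum to -2; for the ion to be 1+, Re = +3.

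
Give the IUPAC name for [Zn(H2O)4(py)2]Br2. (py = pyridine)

tetraaquabis(pyridine)zinc(II) bromide

The 2 bromide counter-ions carry a total charge of -2, so each complex ion is 2+.
Ligand charges: 4×aqua (neutral), 2×pyridine (neutral); total 0. So Zn + (0) = 2+, giving Zn = +2.
Ligands are named alphabetically: aqua before pyridine.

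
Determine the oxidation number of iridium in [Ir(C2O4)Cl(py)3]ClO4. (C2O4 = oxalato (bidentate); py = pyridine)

+4

1 perchlorate outside the brackets (-1 each) → the complex ion is 1+.
Ligand charges: 1×Cl = -1; 1×C2O4 = -2; 3×py neutral; sum -3.
Ir + (-3) = 1+ ⇒ Ir is +4.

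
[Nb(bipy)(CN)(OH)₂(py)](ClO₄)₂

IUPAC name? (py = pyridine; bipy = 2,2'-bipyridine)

(2,2'-bipyridine)cyanodihydroxo(pyridine)niobium(V) perchlorate

The 2 perchlorate counter-ions carry a total charge of -2, so each complex ion is 2+.
Ligand charges: 1×pyridine (neutral), 2×hydroxo (-1 each), 1×cyano (-1 each), 1×2,2'-bipyridine (neutral); total -3. So Nb + (-3) = 2+, giving Nb = +5.
Ligands are named alphabetically: bipyridine before cyano before hydroxo before pyridine.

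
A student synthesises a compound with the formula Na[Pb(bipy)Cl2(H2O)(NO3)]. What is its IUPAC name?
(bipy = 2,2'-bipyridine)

The 1 sodium counter-ion carries a total charge of +1, so each complex ion is 1−.
Ligand charges: 2×chloro (-1 each), 1×aqua (neutral), 1×2,2'-bipyridine (neutral), 1×nitrato (-1 each); total -3. So Pb + (-3) = 1−, giving Pb = +2.
Ligands are named alphabetically: aqua before bipyridine before chloro before nitrato.
The complex ion is anionic, so lead takes the -ate form plumbate(II).

sodium aqua(2,2'-bipyridine)dichloronitratoplumbate(II)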